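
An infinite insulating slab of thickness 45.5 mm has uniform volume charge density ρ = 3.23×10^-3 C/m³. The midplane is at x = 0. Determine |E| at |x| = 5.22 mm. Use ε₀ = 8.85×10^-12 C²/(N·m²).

By symmetry E is perpendicular to the slab. A Gaussian pillbox from −5.22 mm to +5.22 mm (face area A) lies entirely within the slab.
Q_enc = ρ·(2x)·A and flux = 2EA, so 2EA = 2ρxA/ε₀ ⇒ E = |ρ|x/ε₀.
E = (3.23×10^-3)(0.00522)/(8.85×10^-12) = 1.91×10^6 N/C.

1.91e6 N/C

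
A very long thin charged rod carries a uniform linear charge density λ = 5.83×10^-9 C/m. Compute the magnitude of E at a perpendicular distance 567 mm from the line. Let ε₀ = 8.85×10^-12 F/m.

Choose a coaxial cylinder of radius r = 567 mm (arbitrary length L) as the Gaussian surface.
Q_enc = λL, so λ_enc = 5.83e-9 C/m.
Applying ∮E·dA = Q_enc/ε₀ with the end caps contributing no flux:
E = |λ_enc|/(2πε₀r) = (5.83×10^-9)/(2π·8.85×10^-12·0.567) = 185 N/C.

|E| = 185 N/C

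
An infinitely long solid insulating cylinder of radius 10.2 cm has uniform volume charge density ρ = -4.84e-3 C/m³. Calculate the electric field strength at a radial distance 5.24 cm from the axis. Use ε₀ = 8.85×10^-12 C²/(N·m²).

E = 1.43×10^7 N/C

Choose a coaxial cylinder of radius r = 5.24 cm (arbitrary length L) as the Gaussian surface (r < R).
Enclosed charge per unit length: λ_enc = ρ·πr² = (-4.84×10^-3)π(0.0524)² = -4.175×10^-5 C/m.
By Gauss's law (flux through the curved wall only), E·2πrL = λ_enc L/ε₀.
E = |λ_enc|/(2πε₀r) = (4.175e-5)/(2π·8.85×10^-12·0.0524) = 1.43×10^7 N/C.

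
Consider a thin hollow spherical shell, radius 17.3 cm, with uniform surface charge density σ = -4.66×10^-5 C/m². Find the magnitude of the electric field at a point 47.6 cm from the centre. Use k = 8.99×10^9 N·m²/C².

6.95e5 V/m

Use a concentric Gaussian sphere at r = 47.6 cm (r > 17.3 cm).
The entire shell is enclosed: Q_enc = σ·4πR² = (-4.66×10^-5)·4π·(0.173)² = -1.753×10^-5 C.
Since E is radial and uniform over the Gaussian sphere, Φ = E·4πr² = Q_enc/ε₀.
E = k|Q_enc|/r² = (8.99×10^9)(1.753×10^-5)/(0.476)² = 6.95×10^5 N/C.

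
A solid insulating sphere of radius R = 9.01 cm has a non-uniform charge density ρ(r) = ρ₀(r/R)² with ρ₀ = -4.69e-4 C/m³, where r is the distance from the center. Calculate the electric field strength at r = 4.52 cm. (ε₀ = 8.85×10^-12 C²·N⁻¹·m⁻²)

Take a concentric spherical Gaussian surface of radius r = 4.52 cm (r < R).
Q_enc = ∫₀^r ρ(r')·4πr'² dr' = (4πρ₀/R²) ∫₀^r r'^4 dr' = 4πρ₀ r^5/(5·R²) = -2.739×10^-8 C.
By Gauss's law, ∮E·dA = E·4πr² = Q_enc/ε₀.
E = |Q_enc|/(4πε₀r²) = (2.739e-8)/(4π·8.85×10^-12·(0.0452)²) = 1.21×10^5 N/C.

|E| = 1.21×10^5 N/C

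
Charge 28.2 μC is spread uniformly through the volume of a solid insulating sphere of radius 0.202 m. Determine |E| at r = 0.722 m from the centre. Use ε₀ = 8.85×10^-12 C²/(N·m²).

4.86×10^5 V/m

Take a concentric spherical Gaussian surface of radius r = 0.722 m (r > R, so the entire charge is enclosed).
Q_enc = 28.2 μC = 2.82e-5 C.
Applying ∮E·dA = Q_enc/ε₀ with Φ = E(4πr²):
E = |Q_enc|/(4πε₀r²) = (2.82×10^-5)/(4π·8.85×10^-12·(0.722)²) = 4.86×10^5 N/C.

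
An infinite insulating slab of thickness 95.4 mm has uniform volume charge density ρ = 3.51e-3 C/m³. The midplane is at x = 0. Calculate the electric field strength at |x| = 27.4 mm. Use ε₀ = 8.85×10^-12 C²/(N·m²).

By symmetry E is perpendicular to the slab. A Gaussian pillbox from −27.4 mm to +27.4 mm (face area A) lies entirely within the slab.
Q_enc = ρ·(2x)·A and flux = 2EA, so 2EA = 2ρxA/ε₀ ⇒ E = |ρ|x/ε₀.
E = (3.51×10^-3)(0.0274)/(8.85×10^-12) = 1.09×10^7 N/C.

E ≈ 1.09×10^7 N/C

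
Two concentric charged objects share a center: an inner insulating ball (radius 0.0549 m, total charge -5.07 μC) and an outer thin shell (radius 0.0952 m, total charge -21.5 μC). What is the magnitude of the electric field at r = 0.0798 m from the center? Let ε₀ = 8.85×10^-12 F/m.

7.16e6 N/C

Use a concentric Gaussian sphere at r = 0.0798 m (between the bodies, 0.0549 m < r < 0.0952 m).
The shell at 0.0952 m lies outside the Gaussian surface, so Q_enc = -5.07 μC = -5.07×10^-6 C.
Gauss's law: E·4πr² = Q_enc/ε₀.
E = |Q_enc|/(4πε₀r²) = (5.07×10^-6)/(4π·8.85×10^-12·(0.0798)²) = 7.16×10^6 N/C.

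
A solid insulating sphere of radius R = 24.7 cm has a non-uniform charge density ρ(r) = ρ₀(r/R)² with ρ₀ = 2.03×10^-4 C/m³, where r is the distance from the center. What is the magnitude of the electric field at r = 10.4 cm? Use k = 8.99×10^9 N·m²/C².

Symmetry ⇒ E = E(r) r̂. Gaussian sphere of radius r = 10.4 cm (r < R).
Integrate the density: Q_enc = 4π ∫₀^r ρ₀(r'/R)^2 r'² dr' = 4πρ₀ r^5/(5·R²) = 1.017e-7 C.
Since E is radial and uniform over the Gaussian sphere, Φ = E·4πr² = Q_enc/ε₀.
E = k|Q_enc|/r² = (8.99×10^9)(1.017×10^-7)/(0.104)² = 8.46×10^4 N/C.

E = 8.46×10^4 N/C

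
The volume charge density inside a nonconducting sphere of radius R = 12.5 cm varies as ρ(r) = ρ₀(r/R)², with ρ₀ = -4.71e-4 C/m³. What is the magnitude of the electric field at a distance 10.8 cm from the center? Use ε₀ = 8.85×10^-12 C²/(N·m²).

|E| ≈ 8.58e5 V/m

By spherical symmetry E is radial; choose a Gaussian sphere of radius r = 10.8 cm (r < R).
Q_enc = ∫₀^r ρ(r')·4πr'² dr' = (4πρ₀/R²) ∫₀^r r'^4 dr' = 4πρ₀ r^5/(5·R²) = -1.113×10^-6 C.
Since E is radial and uniform over the Gaussian sphere, Φ = E·4πr² = Q_enc/ε₀.
E = |Q_enc|/(4πε₀r²) = (1.113×10^-6)/(4π·8.85×10^-12·(0.108)²) = 8.58×10^5 N/C.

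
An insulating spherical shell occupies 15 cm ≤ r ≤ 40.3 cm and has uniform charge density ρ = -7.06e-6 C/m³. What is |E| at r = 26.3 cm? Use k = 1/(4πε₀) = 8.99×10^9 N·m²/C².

Symmetry ⇒ E = E(r) r̂. Gaussian sphere of radius r = 26.3 cm (within the shell material, 15 cm < r < 40.3 cm).
Only the shell between 15 cm and r is enclosed: Q_enc = ρ·(4π/3)(r³ − a³) = (-7.06×10^-6)·(4π/3)·((0.263)³ − (0.15)³) = -4.382×10^-7 C.
Gauss's law: E·4πr² = Q_enc/ε₀.
E = k|Q_enc|/r² = (8.99×10^9)(4.382×10^-7)/(0.263)² = 5.69e4 N/C.

E = 5.69×10^4 N/C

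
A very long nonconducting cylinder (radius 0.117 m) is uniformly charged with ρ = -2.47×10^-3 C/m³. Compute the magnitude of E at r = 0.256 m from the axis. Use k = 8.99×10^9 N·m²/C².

|E| = 7.46×10^6 N/C

Coaxial Gaussian cylinder, radius r = 0.256 m, length L (r > 0.117 m, full cross-section enclosed).
λ_enc = ρ·πR² = (-2.47×10^-3)π(0.117)² = -1.062×10^-4 C/m.
Applying ∮E·dA = Q_enc/ε₀ with the end caps contributing no flux:
E = 2k|λ_enc|/r = 2(8.99×10^9)(1.062×10^-4)/(0.256) = 7.46×10^6 N/C.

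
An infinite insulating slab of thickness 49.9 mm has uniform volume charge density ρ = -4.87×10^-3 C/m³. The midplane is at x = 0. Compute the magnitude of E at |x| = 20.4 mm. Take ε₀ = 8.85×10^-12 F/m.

By symmetry E is perpendicular to the slab. A Gaussian pillbox from −20.4 mm to +20.4 mm (face area A) lies entirely within the slab.
Q_enc = ρ·(2x)·A and flux = 2EA, so 2EA = 2ρxA/ε₀ ⇒ E = |ρ|x/ε₀.
E = (4.87×10^-3)(0.0204)/(8.85×10^-12) = 1.12×10^7 N/C.

1.12×10^7 V/m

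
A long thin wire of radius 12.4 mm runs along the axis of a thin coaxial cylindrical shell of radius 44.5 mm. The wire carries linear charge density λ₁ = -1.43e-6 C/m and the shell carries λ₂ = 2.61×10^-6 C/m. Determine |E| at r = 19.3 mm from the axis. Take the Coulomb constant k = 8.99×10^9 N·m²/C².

Take a coaxial cylindrical Gaussian surface of radius r = 19.3 mm and length L (between the conductors, 12.4 mm < r < 44.5 mm).
The shell at 44.5 mm lies outside the Gaussian surface, so λ_enc = λ₁ = -1.43e-6 C/m.
Applying ∮E·dA = Q_enc/ε₀ with the end caps contributing no flux:
E = 2k|λ_enc|/r = 2(8.99×10^9)(1.43e-6)/(0.0193) = 1.33×10^6 N/C.

E = 1.33×10^6 N/C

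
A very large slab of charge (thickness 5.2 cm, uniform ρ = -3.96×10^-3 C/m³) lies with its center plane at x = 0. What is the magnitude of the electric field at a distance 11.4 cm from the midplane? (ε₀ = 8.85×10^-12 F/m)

The point |x| = 11.4 cm lies outside the slab (half-thickness 0.026 m). A symmetric pillbox spanning the full slab encloses Q_enc = ρ·d·A.
Flux = 2EA ⇒ E = |ρ|d/(2ε₀), independent of distance outside.
E = (3.96×10^-3)(0.052)/(2·8.85×10^-12) = 1.16×10^7 N/C.

1.16×10^7 N/C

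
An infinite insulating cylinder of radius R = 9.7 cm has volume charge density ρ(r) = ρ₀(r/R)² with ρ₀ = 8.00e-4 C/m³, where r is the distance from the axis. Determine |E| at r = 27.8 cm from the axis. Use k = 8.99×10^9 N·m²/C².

Coaxial Gaussian cylinder, radius r = 27.8 cm, length L (r > R, full charge per length enclosed).
λ_enc = 2π ∫₀^R ρ₀(r'/R)^2 r' dr' = 2πρ₀R²/4 = 1.182×10^-5 C/m.
Gauss's law: E·2πrL = λ_enc L/ε₀.
E = 2k|λ_enc|/r = 2(8.99×10^9)(1.182e-5)/(0.278) = 7.65×10^5 N/C.

7.65e5 V/m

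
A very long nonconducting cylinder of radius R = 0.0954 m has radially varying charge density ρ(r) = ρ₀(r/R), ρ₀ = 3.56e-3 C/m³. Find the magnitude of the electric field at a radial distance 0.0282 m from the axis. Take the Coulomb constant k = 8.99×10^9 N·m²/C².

By cylindrical symmetry E is radial; use a coaxial Gaussian cylinder of radius 0.0282 m and length L (r < R).
λ_enc = ∫₀^r ρ(r')·2πr' dr' = (2πρ₀/R)·r^3/3 = 1.753×10^-6 C/m.
Since E is radial and uniform over the curved surface, Φ = E·2πrL = Q_enc/ε₀ = λ_enc L/ε₀.
E = 2k|λ_enc|/r = 2(8.99×10^9)(1.753×10^-6)/(0.0282) = 1.12×10^6 N/C.

E = 1.12×10^6 N/C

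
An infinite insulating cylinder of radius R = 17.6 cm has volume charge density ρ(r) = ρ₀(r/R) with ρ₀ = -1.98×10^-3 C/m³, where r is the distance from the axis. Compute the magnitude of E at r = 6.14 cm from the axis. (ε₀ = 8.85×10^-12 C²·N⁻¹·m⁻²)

By cylindrical symmetry E is radial; use a coaxial Gaussian cylinder of radius 6.14 cm and length L (r < R).
Integrating ρ over the cross-section to radius r: λ_enc = (2πρ₀/R) ∫₀^r r'^2 dr' = 2πρ₀ r^3/(3·R) = -5.454×10^-6 C/m.
By Gauss's law (flux through the curved wall only), E·2πrL = λ_enc L/ε₀.
E = |λ_enc|/(2πε₀r) = (5.454×10^-6)/(2π·8.85×10^-12·0.0614) = 1.60e6 N/C.

E = 1.60e6 N/C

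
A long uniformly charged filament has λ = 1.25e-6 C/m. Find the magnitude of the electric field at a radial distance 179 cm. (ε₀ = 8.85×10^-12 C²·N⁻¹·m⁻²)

By cylindrical symmetry E is radial; use a coaxial Gaussian cylinder of radius 179 cm and length L.
Q_enc = λL, so λ_enc = 1.25e-6 C/m.
By Gauss's law (flux through the curved wall only), E·2πrL = λ_enc L/ε₀.
E = |λ_enc|/(2πε₀r) = (1.25×10^-6)/(2π·8.85×10^-12·1.79) = 1.26×10^4 N/C.

E ≈ 1.26×10^4 N/C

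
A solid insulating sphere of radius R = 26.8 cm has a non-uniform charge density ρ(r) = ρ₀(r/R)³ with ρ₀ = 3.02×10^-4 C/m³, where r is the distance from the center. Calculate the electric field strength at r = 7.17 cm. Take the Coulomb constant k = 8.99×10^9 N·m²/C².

|E| = 7.81×10^3 N/C

Use a concentric Gaussian sphere at r = 7.17 cm (r < R).
Integrate the density: Q_enc = 4π ∫₀^r ρ₀(r'/R)^3 r'² dr' = 4πρ₀ r^6/(6·R³) = 4.465×10^-9 C.
Since E is radial and uniform over the Gaussian sphere, Φ = E·4πr² = Q_enc/ε₀.
E = k|Q_enc|/r² = (8.99×10^9)(4.465×10^-9)/(0.0717)² = 7.81×10^3 N/C.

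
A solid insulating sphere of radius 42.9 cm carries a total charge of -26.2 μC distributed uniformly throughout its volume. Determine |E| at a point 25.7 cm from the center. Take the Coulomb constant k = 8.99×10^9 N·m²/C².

7.67×10^5 V/m

By spherical symmetry E is radial; choose a Gaussian sphere of radius r = 25.7 cm (r < R).
For a uniform sphere the enclosed fraction is (r/R)³, so Q_enc = (-26.2 μC)(0.257/0.429)³ = -5.633×10^-6 C.
Gauss's law: E·4πr² = Q_enc/ε₀.
E = k|Q_enc|/r² = (8.99×10^9)(5.633×10^-6)/(0.257)² = 7.67e5 N/C.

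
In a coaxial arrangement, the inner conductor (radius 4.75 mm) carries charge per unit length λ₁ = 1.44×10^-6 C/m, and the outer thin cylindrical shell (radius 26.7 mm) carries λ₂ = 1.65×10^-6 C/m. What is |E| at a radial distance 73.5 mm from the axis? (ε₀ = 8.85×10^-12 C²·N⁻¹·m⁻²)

Choose a coaxial cylinder of radius r = 73.5 mm (arbitrary length L) as the Gaussian surface (r > 26.7 mm, enclosing both).
λ_enc = λ₁ + λ₂ = (1.44×10^-6) + (1.65e-6) = 3.09×10^-6 C/m.
Since E is radial and uniform over the curved surface, Φ = E·2πrL = Q_enc/ε₀ = λ_enc L/ε₀.
E = |λ_enc|/(2πε₀r) = (3.09×10^-6)/(2π·8.85×10^-12·0.0735) = 7.56×10^5 N/C.

|E| ≈ 7.56×10^5 V/m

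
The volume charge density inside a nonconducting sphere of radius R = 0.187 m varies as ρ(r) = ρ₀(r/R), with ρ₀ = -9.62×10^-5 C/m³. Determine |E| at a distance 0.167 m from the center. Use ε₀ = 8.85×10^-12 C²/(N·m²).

|E| = 4.05e5 N/C

Take a concentric spherical Gaussian surface of radius r = 0.167 m (r < R).
Integrate the density: Q_enc = 4π ∫₀^r ρ₀(r'/R)^1 r'² dr' = 4πρ₀ r^4/(4·R) = -1.257e-6 C.
Applying ∮E·dA = Q_enc/ε₀ with Φ = E(4πr²):
E = |Q_enc|/(4πε₀r²) = (1.257e-6)/(4π·8.85×10^-12·(0.167)²) = 4.05×10^5 N/C.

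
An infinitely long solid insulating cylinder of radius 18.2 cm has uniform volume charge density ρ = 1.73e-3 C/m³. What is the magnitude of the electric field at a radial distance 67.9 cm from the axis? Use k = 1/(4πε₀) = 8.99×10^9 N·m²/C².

E = 4.77×10^6 N/C

Choose a coaxial cylinder of radius r = 67.9 cm (arbitrary length L) as the Gaussian surface (r > 18.2 cm, full cross-section enclosed).
λ_enc = ρ·πR² = (1.73×10^-3)π(0.182)² = 1.80×10^-4 C/m.
Gauss's law: E·2πrL = λ_enc L/ε₀.
E = 2k|λ_enc|/r = 2(8.99×10^9)(1.80×10^-4)/(0.679) = 4.77e6 N/C.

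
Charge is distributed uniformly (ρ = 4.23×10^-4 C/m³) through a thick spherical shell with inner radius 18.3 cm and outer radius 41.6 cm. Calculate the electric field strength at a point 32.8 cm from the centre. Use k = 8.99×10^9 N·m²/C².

By spherical symmetry E is radial; choose a Gaussian sphere of radius r = 32.8 cm (within the shell material, 18.3 cm < r < 41.6 cm).
Only the shell between 18.3 cm and r is enclosed: Q_enc = ρ·(4π/3)(r³ − a³) = (4.23×10^-4)·(4π/3)·((0.328)³ − (0.183)³) = 5.167×10^-5 C.
Gauss's law: E·4πr² = Q_enc/ε₀.
E = k|Q_enc|/r² = (8.99×10^9)(5.167×10^-5)/(0.328)² = 4.32e6 N/C.

4.32×10^6 N/C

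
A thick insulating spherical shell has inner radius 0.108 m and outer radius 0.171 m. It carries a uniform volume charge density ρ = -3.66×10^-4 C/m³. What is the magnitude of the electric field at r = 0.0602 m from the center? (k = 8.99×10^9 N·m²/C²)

E = 0 (no enclosed charge)

By spherical symmetry E is radial; choose a Gaussian sphere of radius r = 0.0602 m (r < 0.108 m, inside the empty cavity).
No charge is enclosed, so by Gauss's law E·4πr² = 0 ⇒ E = 0.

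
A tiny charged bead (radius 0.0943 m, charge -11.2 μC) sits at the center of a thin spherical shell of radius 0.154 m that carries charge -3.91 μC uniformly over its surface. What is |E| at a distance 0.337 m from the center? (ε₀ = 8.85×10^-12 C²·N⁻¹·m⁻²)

By spherical symmetry E is radial; choose a Gaussian sphere of radius r = 0.337 m (r > 0.154 m, enclosing both).
Q_enc = (-11.2 μC) + (-3.91 μC) = -1.511e-5 C.
Gauss's law: E·4πr² = Q_enc/ε₀.
E = |Q_enc|/(4πε₀r²) = (1.511×10^-5)/(4π·8.85×10^-12·(0.337)²) = 1.20×10^6 N/C.

|E| ≈ 1.20×10^6 V/m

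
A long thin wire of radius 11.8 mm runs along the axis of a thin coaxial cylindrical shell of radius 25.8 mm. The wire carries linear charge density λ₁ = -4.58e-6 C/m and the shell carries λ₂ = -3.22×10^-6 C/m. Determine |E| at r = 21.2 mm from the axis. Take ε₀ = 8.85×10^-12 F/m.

|E| ≈ 3.89×10^6 N/C

By cylindrical symmetry E is radial; use a coaxial Gaussian cylinder of radius 21.2 mm and length L (between the conductors, 11.8 mm < r < 25.8 mm).
The shell at 25.8 mm lies outside the Gaussian surface, so λ_enc = λ₁ = -4.58×10^-6 C/m.
Since E is radial and uniform over the curved surface, Φ = E·2πrL = Q_enc/ε₀ = λ_enc L/ε₀.
E = |λ_enc|/(2πε₀r) = (4.58e-6)/(2π·8.85×10^-12·0.0212) = 3.89×10^6 N/C.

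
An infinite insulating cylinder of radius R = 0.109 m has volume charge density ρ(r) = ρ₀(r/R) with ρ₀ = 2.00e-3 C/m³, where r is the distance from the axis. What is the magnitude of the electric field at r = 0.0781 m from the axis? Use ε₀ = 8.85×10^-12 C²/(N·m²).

4.22×10^6 V/m

Take a coaxial cylindrical Gaussian surface of radius r = 0.0781 m and length L (r < R).
λ_enc = ∫₀^r ρ(r')·2πr' dr' = (2πρ₀/R)·r^3/3 = 1.831e-5 C/m.
Since E is radial and uniform over the curved surface, Φ = E·2πrL = Q_enc/ε₀ = λ_enc L/ε₀.
E = |λ_enc|/(2πε₀r) = (1.831e-5)/(2π·8.85×10^-12·0.0781) = 4.22×10^6 N/C.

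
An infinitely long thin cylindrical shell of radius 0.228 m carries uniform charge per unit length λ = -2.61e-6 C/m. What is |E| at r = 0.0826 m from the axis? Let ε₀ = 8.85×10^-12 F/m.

Coaxial Gaussian cylinder, radius r = 0.0826 m, length L (r < 0.228 m, inside the shell).
All the surface charge lies outside this cylinder: Q_enc = 0, hence E = 0.

E = 0 (no enclosed charge)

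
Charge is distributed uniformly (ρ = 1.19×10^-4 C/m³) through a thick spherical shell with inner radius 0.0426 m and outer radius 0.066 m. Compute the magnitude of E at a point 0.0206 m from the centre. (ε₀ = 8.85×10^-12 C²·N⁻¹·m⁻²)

E = 0 (no enclosed charge)

Take a concentric spherical Gaussian surface of radius r = 0.0206 m (r < 0.0426 m, inside the empty cavity).
No charge is enclosed, so by Gauss's law E·4πr² = 0 ⇒ E = 0.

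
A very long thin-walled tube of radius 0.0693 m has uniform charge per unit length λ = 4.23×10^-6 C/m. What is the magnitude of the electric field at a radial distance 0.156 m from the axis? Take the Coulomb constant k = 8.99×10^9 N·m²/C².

E = 4.88e5 V/m

By cylindrical symmetry E is radial; use a coaxial Gaussian cylinder of radius 0.156 m and length L (r > 0.0693 m).
The full line charge is enclosed: λ_enc = 4.23e-6 C/m.
Gauss's law: E·2πrL = λ_enc L/ε₀.
E = 2k|λ_enc|/r = 2(8.99×10^9)(4.23e-6)/(0.156) = 4.88×10^5 N/C.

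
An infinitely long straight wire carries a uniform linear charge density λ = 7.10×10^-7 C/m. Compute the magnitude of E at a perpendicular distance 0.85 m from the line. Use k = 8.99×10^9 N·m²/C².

Choose a coaxial cylinder of radius r = 0.85 m (arbitrary length L) as the Gaussian surface.
Q_enc = λL, so λ_enc = 7.10×10^-7 C/m.
Since E is radial and uniform over the curved surface, Φ = E·2πrL = Q_enc/ε₀ = λ_enc L/ε₀.
E = 2k|λ_enc|/r = 2(8.99×10^9)(7.10e-7)/(0.85) = 1.50×10^4 N/C.

|E| ≈ 1.50×10^4 V/m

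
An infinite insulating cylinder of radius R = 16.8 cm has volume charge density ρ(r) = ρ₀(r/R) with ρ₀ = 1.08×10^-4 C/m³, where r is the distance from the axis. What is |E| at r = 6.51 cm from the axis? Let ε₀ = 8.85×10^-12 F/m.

E = 1.03×10^5 N/C

Coaxial Gaussian cylinder, radius r = 6.51 cm, length L (r < R).
Integrating ρ over the cross-section to radius r: λ_enc = (2πρ₀/R) ∫₀^r r'^2 dr' = 2πρ₀ r^3/(3·R) = 3.715×10^-7 C/m.
By Gauss's law (flux through the curved wall only), E·2πrL = λ_enc L/ε₀.
E = |λ_enc|/(2πε₀r) = (3.715×10^-7)/(2π·8.85×10^-12·0.0651) = 1.03e5 N/C.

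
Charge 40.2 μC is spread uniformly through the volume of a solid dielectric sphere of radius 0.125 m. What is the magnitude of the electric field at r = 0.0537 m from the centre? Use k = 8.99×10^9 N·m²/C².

|E| = 9.94×10^6 N/C

Use a concentric Gaussian sphere at r = 0.0537 m (r < R).
For a uniform sphere the enclosed fraction is (r/R)³, so Q_enc = (40.2 μC)(0.0537/0.125)³ = 3.187e-6 C.
Gauss's law: E·4πr² = Q_enc/ε₀.
E = k|Q_enc|/r² = (8.99×10^9)(3.187×10^-6)/(0.0537)² = 9.94e6 N/C.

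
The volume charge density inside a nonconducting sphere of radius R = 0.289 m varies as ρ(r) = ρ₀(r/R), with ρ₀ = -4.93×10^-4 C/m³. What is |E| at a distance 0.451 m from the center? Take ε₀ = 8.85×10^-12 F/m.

Take a concentric spherical Gaussian surface of radius r = 0.451 m (r > R, all charge enclosed).
Q_enc = 4π ∫₀^R ρ₀(r'/R)^1 r'² dr' = 4πρ₀R³/4 = -3.738×10^-5 C.
Gauss's law: E·4πr² = Q_enc/ε₀.
E = |Q_enc|/(4πε₀r²) = (3.738e-5)/(4π·8.85×10^-12·(0.451)²) = 1.65×10^6 N/C.

E ≈ 1.65e6 V/m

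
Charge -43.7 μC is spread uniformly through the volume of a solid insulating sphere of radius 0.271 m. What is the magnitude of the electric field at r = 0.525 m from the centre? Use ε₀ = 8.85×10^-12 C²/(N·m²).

E = 1.43e6 V/m

Symmetry ⇒ E = E(r) r̂. Gaussian sphere of radius r = 0.525 m (r > R, so the entire charge is enclosed).
Q_enc = -43.7 μC = -4.37×10^-5 C.
Gauss's law: E·4πr² = Q_enc/ε₀.
E = |Q_enc|/(4πε₀r²) = (4.37×10^-5)/(4π·8.85×10^-12·(0.525)²) = 1.43e6 N/C.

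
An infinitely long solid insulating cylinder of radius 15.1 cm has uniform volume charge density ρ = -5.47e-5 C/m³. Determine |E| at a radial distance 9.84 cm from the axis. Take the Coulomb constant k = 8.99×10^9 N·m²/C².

|E| = 3.04×10^5 N/C

By cylindrical symmetry E is radial; use a coaxial Gaussian cylinder of radius 9.84 cm and length L (r < R).
Enclosed charge per unit length: λ_enc = ρ·πr² = (-5.47×10^-5)π(0.0984)² = -1.664×10^-6 C/m.
Since E is radial and uniform over the curved surface, Φ = E·2πrL = Q_enc/ε₀ = λ_enc L/ε₀.
E = 2k|λ_enc|/r = 2(8.99×10^9)(1.664×10^-6)/(0.0984) = 3.04×10^5 N/C.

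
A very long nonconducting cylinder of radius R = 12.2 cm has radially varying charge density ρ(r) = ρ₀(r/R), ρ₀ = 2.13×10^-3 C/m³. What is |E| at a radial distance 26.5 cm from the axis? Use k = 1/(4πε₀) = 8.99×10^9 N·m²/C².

Coaxial Gaussian cylinder, radius r = 26.5 cm, length L (r > R, full charge per length enclosed).
λ_enc = 2π ∫₀^R ρ₀(r'/R)^1 r' dr' = 2πρ₀R²/3 = 6.64×10^-5 C/m.
Gauss's law: E·2πrL = λ_enc L/ε₀.
E = 2k|λ_enc|/r = 2(8.99×10^9)(6.64e-5)/(0.265) = 4.51e6 N/C.

4.51×10^6 N/C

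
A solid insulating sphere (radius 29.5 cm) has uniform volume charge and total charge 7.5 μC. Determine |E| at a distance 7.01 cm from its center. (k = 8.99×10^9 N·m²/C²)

|E| ≈ 1.84×10^5 N/C

Take a concentric spherical Gaussian surface of radius r = 7.01 cm (r < R).
For a uniform sphere the enclosed fraction is (r/R)³, so Q_enc = (7.5 μC)(0.0701/0.295)³ = 1.006×10^-7 C.
By Gauss's law, ∮E·dA = E·4πr² = Q_enc/ε₀.
E = k|Q_enc|/r² = (8.99×10^9)(1.006×10^-7)/(0.0701)² = 1.84×10^5 N/C.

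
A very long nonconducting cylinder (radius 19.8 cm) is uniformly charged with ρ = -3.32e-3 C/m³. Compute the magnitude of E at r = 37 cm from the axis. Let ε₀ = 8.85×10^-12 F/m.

Choose a coaxial cylinder of radius r = 37 cm (arbitrary length L) as the Gaussian surface (r > 19.8 cm, full cross-section enclosed).
λ_enc = ρ·πR² = (-3.32×10^-3)π(0.198)² = -4.089e-4 C/m.
Gauss's law: E·2πrL = λ_enc L/ε₀.
E = |λ_enc|/(2πε₀r) = (4.089×10^-4)/(2π·8.85×10^-12·0.37) = 1.99e7 N/C.

1.99×10^7 V/m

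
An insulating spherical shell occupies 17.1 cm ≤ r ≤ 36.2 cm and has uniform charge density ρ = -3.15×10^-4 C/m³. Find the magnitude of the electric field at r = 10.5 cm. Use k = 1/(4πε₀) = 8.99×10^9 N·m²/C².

E = 0

Use a concentric Gaussian sphere at r = 10.5 cm (r < 17.1 cm, inside the empty cavity).
Q_enc = 0 (all charge lies at larger r); Gauss's law gives E = 0.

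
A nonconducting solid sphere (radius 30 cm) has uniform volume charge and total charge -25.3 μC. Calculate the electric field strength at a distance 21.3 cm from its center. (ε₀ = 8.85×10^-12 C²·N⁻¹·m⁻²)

Take a concentric spherical Gaussian surface of radius r = 21.3 cm (r < R).
For a uniform sphere the enclosed fraction is (r/R)³, so Q_enc = (-25.3 μC)(0.213/0.3)³ = -9.055×10^-6 C.
Applying ∮E·dA = Q_enc/ε₀ with Φ = E(4πr²):
E = |Q_enc|/(4πε₀r²) = (9.055e-6)/(4π·8.85×10^-12·(0.213)²) = 1.79×10^6 N/C.

1.79×10^6 V/m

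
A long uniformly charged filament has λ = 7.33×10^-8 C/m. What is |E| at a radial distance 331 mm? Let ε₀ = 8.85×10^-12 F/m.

3.98×10^3 N/C

By cylindrical symmetry E is radial; use a coaxial Gaussian cylinder of radius 331 mm and length L.
Q_enc = λL, so λ_enc = 7.33e-8 C/m.
Gauss's law: E·2πrL = λ_enc L/ε₀.
E = |λ_enc|/(2πε₀r) = (7.33×10^-8)/(2π·8.85×10^-12·0.331) = 3.98×10^3 N/C.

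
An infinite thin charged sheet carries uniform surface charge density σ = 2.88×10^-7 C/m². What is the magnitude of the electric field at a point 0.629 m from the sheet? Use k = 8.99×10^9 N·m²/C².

1.63×10^4 N/C

By planar symmetry E is perpendicular to the sheet and uniform; use a Gaussian pillbox with flat faces of area A on each side of the sheet.
Flux Φ = 2EA and Q_enc = σA, so 2EA = σA/ε₀ ⇒ E = |σ|/(2ε₀), independent of distance.
E = 2πk|σ| = 2π(8.99×10^9)(2.88×10^-7) = 1.63e4 N/C.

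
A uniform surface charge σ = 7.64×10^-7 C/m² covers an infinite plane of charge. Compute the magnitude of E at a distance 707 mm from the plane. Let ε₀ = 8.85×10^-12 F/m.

|E| = 4.32e4 N/C

Choose a cylindrical pillbox piercing the sheet, end faces (area A) parallel to it.
Only the two end caps contribute flux: Φ = 2EA. With Q_enc = σA, Gauss's law gives E = |σ|/(2ε₀).
E = |σ|/(2ε₀) = (7.64×10^-7)/(2·8.85×10^-12) = 4.32e4 N/C.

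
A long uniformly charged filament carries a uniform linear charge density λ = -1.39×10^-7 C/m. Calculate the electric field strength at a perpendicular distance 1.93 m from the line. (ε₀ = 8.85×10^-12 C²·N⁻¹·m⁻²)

Coaxial Gaussian cylinder, radius r = 1.93 m, length L.
Q_enc = λL, so λ_enc = -1.39e-7 C/m.
Applying ∮E·dA = Q_enc/ε₀ with the end caps contributing no flux:
E = |λ_enc|/(2πε₀r) = (1.39×10^-7)/(2π·8.85×10^-12·1.93) = 1.30e3 N/C.

|E| ≈ 1.30e3 N/C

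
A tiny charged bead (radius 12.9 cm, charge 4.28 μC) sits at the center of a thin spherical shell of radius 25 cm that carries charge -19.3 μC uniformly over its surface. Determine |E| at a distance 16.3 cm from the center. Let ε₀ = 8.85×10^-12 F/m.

1.45×10^6 N/C

Symmetry ⇒ E = E(r) r̂. Gaussian sphere of radius r = 16.3 cm (between the bodies, 12.9 cm < r < 25 cm).
The shell at 25 cm lies outside the Gaussian surface, so Q_enc = 4.28 μC = 4.28×10^-6 C.
Gauss's law: E·4πr² = Q_enc/ε₀.
E = |Q_enc|/(4πε₀r²) = (4.28×10^-6)/(4π·8.85×10^-12·(0.163)²) = 1.45e6 N/C.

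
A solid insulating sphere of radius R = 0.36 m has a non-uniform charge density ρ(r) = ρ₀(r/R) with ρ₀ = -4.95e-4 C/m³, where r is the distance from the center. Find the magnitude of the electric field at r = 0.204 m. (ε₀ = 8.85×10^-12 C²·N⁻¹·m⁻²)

Take a concentric spherical Gaussian surface of radius r = 0.204 m (r < R).
Q_enc = ∫₀^r ρ(r')·4πr'² dr' = (4πρ₀/R) ∫₀^r r'^3 dr' = 4πρ₀ r^4/(4·R) = -7.481×10^-6 C.
Applying ∮E·dA = Q_enc/ε₀ with Φ = E(4πr²):
E = |Q_enc|/(4πε₀r²) = (7.481e-6)/(4π·8.85×10^-12·(0.204)²) = 1.62e6 N/C.

|E| = 1.62×10^6 N/C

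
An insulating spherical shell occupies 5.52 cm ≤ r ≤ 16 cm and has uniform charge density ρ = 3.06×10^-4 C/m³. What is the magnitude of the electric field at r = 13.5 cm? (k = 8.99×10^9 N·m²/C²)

|E| ≈ 1.45×10^6 N/C

Take a concentric spherical Gaussian surface of radius r = 13.5 cm (within the shell material, 5.52 cm < r < 16 cm).
Enclosed charge is the volume from a to r: Q_enc = (4π/3)ρ(r³ − a³) = 2.938×10^-6 C.
By Gauss's law, ∮E·dA = E·4πr² = Q_enc/ε₀.
E = k|Q_enc|/r² = (8.99×10^9)(2.938×10^-6)/(0.135)² = 1.45e6 N/C.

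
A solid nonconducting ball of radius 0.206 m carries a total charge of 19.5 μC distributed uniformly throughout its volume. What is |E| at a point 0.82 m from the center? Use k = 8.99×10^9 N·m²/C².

Take a concentric spherical Gaussian surface of radius r = 0.82 m (r > R, so the entire charge is enclosed).
Q_enc = 19.5 μC = 1.95×10^-5 C.
Gauss's law: E·4πr² = Q_enc/ε₀.
E = k|Q_enc|/r² = (8.99×10^9)(1.95×10^-5)/(0.82)² = 2.61×10^5 N/C.

|E| = 2.61e5 N/C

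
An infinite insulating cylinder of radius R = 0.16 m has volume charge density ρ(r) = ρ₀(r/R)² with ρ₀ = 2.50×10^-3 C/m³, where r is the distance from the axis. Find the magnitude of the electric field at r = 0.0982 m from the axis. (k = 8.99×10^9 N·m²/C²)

Choose a coaxial cylinder of radius r = 0.0982 m (arbitrary length L) as the Gaussian surface (r < R).
λ_enc = ∫₀^r ρ(r')·2πr' dr' = (2πρ₀/R²)·r^4/4 = 1.426e-5 C/m.
Since E is radial and uniform over the curved surface, Φ = E·2πrL = Q_enc/ε₀ = λ_enc L/ε₀.
E = 2k|λ_enc|/r = 2(8.99×10^9)(1.426×10^-5)/(0.0982) = 2.61×10^6 N/C.

E = 2.61e6 V/m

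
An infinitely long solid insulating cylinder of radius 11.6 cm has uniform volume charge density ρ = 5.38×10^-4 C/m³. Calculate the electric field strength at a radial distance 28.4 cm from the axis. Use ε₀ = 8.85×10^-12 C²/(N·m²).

|E| = 1.44e6 N/C

Coaxial Gaussian cylinder, radius r = 28.4 cm, length L (r > 11.6 cm, full cross-section enclosed).
λ_enc = ρ·πR² = (5.38e-4)π(0.116)² = 2.274e-5 C/m.
By Gauss's law (flux through the curved wall only), E·2πrL = λ_enc L/ε₀.
E = |λ_enc|/(2πε₀r) = (2.274×10^-5)/(2π·8.85×10^-12·0.284) = 1.44×10^6 N/C.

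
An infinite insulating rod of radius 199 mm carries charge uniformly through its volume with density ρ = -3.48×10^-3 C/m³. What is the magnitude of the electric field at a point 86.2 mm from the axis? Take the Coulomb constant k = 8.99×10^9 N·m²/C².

Take a coaxial cylindrical Gaussian surface of radius r = 86.2 mm and length L (r < R).
Charge inside radius r per length L is ρ·πr²·L, so λ_enc = ρπr² = -8.124×10^-5 C/m.
Since E is radial and uniform over the curved surface, Φ = E·2πrL = Q_enc/ε₀ = λ_enc L/ε₀.
E = 2k|λ_enc|/r = 2(8.99×10^9)(8.124×10^-5)/(0.0862) = 1.69×10^7 N/C.

1.69×10^7 N/C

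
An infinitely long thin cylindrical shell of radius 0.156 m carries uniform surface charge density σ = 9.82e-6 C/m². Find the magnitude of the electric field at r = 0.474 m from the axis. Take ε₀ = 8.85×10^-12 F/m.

|E| ≈ 3.65×10^5 V/m

Choose a coaxial cylinder of radius r = 0.474 m (arbitrary length L) as the Gaussian surface (r > 0.156 m).
The whole shell is enclosed: λ_enc = σ·2πR = (9.82e-6)·2π·(0.156) = 9.625e-6 C/m.
Since E is radial and uniform over the curved surface, Φ = E·2πrL = Q_enc/ε₀ = λ_enc L/ε₀.
E = |λ_enc|/(2πε₀r) = (9.625e-6)/(2π·8.85×10^-12·0.474) = 3.65×10^5 N/C.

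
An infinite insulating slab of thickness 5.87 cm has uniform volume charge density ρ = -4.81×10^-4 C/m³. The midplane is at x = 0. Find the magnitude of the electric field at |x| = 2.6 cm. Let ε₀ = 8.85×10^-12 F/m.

By symmetry E is perpendicular to the slab. A Gaussian pillbox from −2.6 cm to +2.6 cm (face area A) lies entirely within the slab.
Q_enc = ρ·(2x)·A and flux = 2EA, so 2EA = 2ρxA/ε₀ ⇒ E = |ρ|x/ε₀.
E = (4.81×10^-4)(0.026)/(8.85×10^-12) = 1.41e6 N/C.

|E| = 1.41×10^6 V/m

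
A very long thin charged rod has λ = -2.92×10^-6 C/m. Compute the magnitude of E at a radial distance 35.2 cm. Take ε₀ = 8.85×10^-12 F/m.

Take a coaxial cylindrical Gaussian surface of radius r = 35.2 cm and length L.
Q_enc = λL, so λ_enc = -2.92e-6 C/m.
Since E is radial and uniform over the curved surface, Φ = E·2πrL = Q_enc/ε₀ = λ_enc L/ε₀.
E = |λ_enc|/(2πε₀r) = (2.92×10^-6)/(2π·8.85×10^-12·0.352) = 1.49×10^5 N/C.

E = 1.49×10^5 V/m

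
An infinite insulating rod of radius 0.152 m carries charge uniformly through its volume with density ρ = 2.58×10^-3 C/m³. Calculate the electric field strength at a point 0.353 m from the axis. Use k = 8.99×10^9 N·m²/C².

Coaxial Gaussian cylinder, radius r = 0.353 m, length L (r > 0.152 m, full cross-section enclosed).
λ_enc = ρ·πR² = (2.58e-3)π(0.152)² = 1.873e-4 C/m.
Since E is radial and uniform over the curved surface, Φ = E·2πrL = Q_enc/ε₀ = λ_enc L/ε₀.
E = 2k|λ_enc|/r = 2(8.99×10^9)(1.873×10^-4)/(0.353) = 9.54e6 N/C.

E ≈ 9.54×10^6 N/C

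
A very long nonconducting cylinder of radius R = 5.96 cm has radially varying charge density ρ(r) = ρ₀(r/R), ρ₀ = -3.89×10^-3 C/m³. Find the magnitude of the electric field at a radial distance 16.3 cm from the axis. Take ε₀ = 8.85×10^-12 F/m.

|E| = 3.19×10^6 N/C

By cylindrical symmetry E is radial; use a coaxial Gaussian cylinder of radius 16.3 cm and length L (r > R, full charge per length enclosed).
λ_enc = 2π ∫₀^R ρ₀(r'/R)^1 r' dr' = 2πρ₀R²/3 = -2.894e-5 C/m.
By Gauss's law (flux through the curved wall only), E·2πrL = λ_enc L/ε₀.
E = |λ_enc|/(2πε₀r) = (2.894×10^-5)/(2π·8.85×10^-12·0.163) = 3.19×10^6 N/C.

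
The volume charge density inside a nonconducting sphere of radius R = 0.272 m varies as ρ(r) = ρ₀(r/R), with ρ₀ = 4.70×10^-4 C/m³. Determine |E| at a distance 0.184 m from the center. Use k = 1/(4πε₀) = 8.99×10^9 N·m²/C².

1.65e6 N/C

By spherical symmetry E is radial; choose a Gaussian sphere of radius r = 0.184 m (r < R).
Integrate the density: Q_enc = 4π ∫₀^r ρ₀(r'/R)^1 r'² dr' = 4πρ₀ r^4/(4·R) = 6.222×10^-6 C.
By Gauss's law, ∮E·dA = E·4πr² = Q_enc/ε₀.
E = k|Q_enc|/r² = (8.99×10^9)(6.222×10^-6)/(0.184)² = 1.65e6 N/C.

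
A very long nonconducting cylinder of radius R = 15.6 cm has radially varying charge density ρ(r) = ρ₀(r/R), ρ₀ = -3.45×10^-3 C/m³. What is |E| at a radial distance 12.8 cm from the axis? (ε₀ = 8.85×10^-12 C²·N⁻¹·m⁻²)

By cylindrical symmetry E is radial; use a coaxial Gaussian cylinder of radius 12.8 cm and length L (r < R).
Integrating ρ over the cross-section to radius r: λ_enc = (2πρ₀/R) ∫₀^r r'^2 dr' = 2πρ₀ r^3/(3·R) = -9.714×10^-5 C/m.
Applying ∮E·dA = Q_enc/ε₀ with the end caps contributing no flux:
E = |λ_enc|/(2πε₀r) = (9.714×10^-5)/(2π·8.85×10^-12·0.128) = 1.36×10^7 N/C.

E ≈ 1.36×10^7 N/C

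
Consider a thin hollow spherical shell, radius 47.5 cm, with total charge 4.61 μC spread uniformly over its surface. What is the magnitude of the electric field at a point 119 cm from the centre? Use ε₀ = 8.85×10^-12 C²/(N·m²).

E = 2.93e4 N/C

Take a concentric spherical Gaussian surface of radius r = 119 cm (r > 47.5 cm).
The entire shell is enclosed: Q_enc = 4.61e-6 C.
Gauss's law: E·4πr² = Q_enc/ε₀.
E = |Q_enc|/(4πε₀r²) = (4.61e-6)/(4π·8.85×10^-12·(1.19)²) = 2.93e4 N/C.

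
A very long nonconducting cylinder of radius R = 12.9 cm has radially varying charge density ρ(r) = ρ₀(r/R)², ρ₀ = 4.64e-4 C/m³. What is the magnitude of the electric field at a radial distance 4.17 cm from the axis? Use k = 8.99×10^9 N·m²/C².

E = 5.71e4 N/C

Take a coaxial cylindrical Gaussian surface of radius r = 4.17 cm and length L (r < R).
λ_enc = ∫₀^r ρ(r')·2πr' dr' = (2πρ₀/R²)·r^4/4 = 1.324×10^-7 C/m.
Since E is radial and uniform over the curved surface, Φ = E·2πrL = Q_enc/ε₀ = λ_enc L/ε₀.
E = 2k|λ_enc|/r = 2(8.99×10^9)(1.324×10^-7)/(0.0417) = 5.71e4 N/C.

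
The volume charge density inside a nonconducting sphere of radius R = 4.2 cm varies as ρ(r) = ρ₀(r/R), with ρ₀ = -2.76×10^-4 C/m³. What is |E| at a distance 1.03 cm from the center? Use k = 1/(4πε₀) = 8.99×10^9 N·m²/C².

By spherical symmetry E is radial; choose a Gaussian sphere of radius r = 1.03 cm (r < R).
Integrate the density: Q_enc = 4π ∫₀^r ρ₀(r'/R)^1 r'² dr' = 4πρ₀ r^4/(4·R) = -2.324×10^-10 C.
By Gauss's law, ∮E·dA = E·4πr² = Q_enc/ε₀.
E = k|Q_enc|/r² = (8.99×10^9)(2.324×10^-10)/(0.0103)² = 1.97e4 N/C.

E = 1.97e4 V/m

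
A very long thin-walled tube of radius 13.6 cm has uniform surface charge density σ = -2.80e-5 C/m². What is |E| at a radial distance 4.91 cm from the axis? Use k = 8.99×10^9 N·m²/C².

E = 0 (no enclosed charge)

By cylindrical symmetry E is radial; use a coaxial Gaussian cylinder of radius 4.91 cm and length L (r < 13.6 cm, inside the shell).
No charge is enclosed, so Gauss's law gives E·2πrL = 0 ⇒ E = 0.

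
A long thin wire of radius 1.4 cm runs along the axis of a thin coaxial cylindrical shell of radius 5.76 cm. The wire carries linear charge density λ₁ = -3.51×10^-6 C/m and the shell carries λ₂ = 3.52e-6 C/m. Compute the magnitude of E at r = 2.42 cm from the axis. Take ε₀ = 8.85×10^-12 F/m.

Coaxial Gaussian cylinder, radius r = 2.42 cm, length L (between the conductors, 1.4 cm < r < 5.76 cm).
Only the inner wire is enclosed; the outer shell contributes nothing inside itself. λ_enc = λ₁ = -3.51×10^-6 C/m.
Since E is radial and uniform over the curved surface, Φ = E·2πrL = Q_enc/ε₀ = λ_enc L/ε₀.
E = |λ_enc|/(2πε₀r) = (3.51×10^-6)/(2π·8.85×10^-12·0.0242) = 2.61×10^6 N/C.

|E| = 2.61e6 V/m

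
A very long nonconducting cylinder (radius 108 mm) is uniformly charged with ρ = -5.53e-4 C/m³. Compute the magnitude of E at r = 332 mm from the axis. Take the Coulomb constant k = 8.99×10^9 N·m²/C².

Take a coaxial cylindrical Gaussian surface of radius r = 332 mm and length L (r > 108 mm, full cross-section enclosed).
λ_enc = ρ·πR² = (-5.53×10^-4)π(0.108)² = -2.026×10^-5 C/m.
Gauss's law: E·2πrL = λ_enc L/ε₀.
E = 2k|λ_enc|/r = 2(8.99×10^9)(2.026×10^-5)/(0.332) = 1.10×10^6 N/C.

E = 1.10×10^6 V/m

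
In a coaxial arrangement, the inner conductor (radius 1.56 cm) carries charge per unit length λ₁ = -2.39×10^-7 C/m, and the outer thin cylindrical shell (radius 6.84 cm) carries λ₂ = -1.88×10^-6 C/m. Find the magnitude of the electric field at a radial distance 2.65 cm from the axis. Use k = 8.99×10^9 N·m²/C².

|E| = 1.62×10^5 N/C

Coaxial Gaussian cylinder, radius r = 2.65 cm, length L (between the conductors, 1.56 cm < r < 6.84 cm).
The shell at 6.84 cm lies outside the Gaussian surface, so λ_enc = λ₁ = -2.39×10^-7 C/m.
Gauss's law: E·2πrL = λ_enc L/ε₀.
E = 2k|λ_enc|/r = 2(8.99×10^9)(2.39×10^-7)/(0.0265) = 1.62e5 N/C.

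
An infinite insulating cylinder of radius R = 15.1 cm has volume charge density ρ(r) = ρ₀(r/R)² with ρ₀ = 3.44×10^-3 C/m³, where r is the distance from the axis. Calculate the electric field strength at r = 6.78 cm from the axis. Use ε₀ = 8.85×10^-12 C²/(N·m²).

Take a coaxial cylindrical Gaussian surface of radius r = 6.78 cm and length L (r < R).
λ_enc = ∫₀^r ρ(r')·2πr' dr' = (2πρ₀/R²)·r^4/4 = 5.008e-6 C/m.
Since E is radial and uniform over the curved surface, Φ = E·2πrL = Q_enc/ε₀ = λ_enc L/ε₀.
E = |λ_enc|/(2πε₀r) = (5.008×10^-6)/(2π·8.85×10^-12·0.0678) = 1.33×10^6 N/C.

|E| ≈ 1.33×10^6 N/C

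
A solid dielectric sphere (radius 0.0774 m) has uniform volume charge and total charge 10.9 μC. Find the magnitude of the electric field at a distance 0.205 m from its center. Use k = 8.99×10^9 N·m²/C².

|E| ≈ 2.33e6 V/m

Take a concentric spherical Gaussian surface of radius r = 0.205 m (r > R, so the entire charge is enclosed).
Q_enc = 10.9 μC = 1.09×10^-5 C.
By Gauss's law, ∮E·dA = E·4πr² = Q_enc/ε₀.
E = k|Q_enc|/r² = (8.99×10^9)(1.09×10^-5)/(0.205)² = 2.33e6 N/C.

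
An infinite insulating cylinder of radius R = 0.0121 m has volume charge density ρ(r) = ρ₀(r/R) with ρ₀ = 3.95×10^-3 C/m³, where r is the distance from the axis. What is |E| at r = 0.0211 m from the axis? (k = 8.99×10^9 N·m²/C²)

Coaxial Gaussian cylinder, radius r = 0.0211 m, length L (r > R, full charge per length enclosed).
λ_enc = 2π ∫₀^R ρ₀(r'/R)^1 r' dr' = 2πρ₀R²/3 = 1.211e-6 C/m.
Since E is radial and uniform over the curved surface, Φ = E·2πrL = Q_enc/ε₀ = λ_enc L/ε₀.
E = 2k|λ_enc|/r = 2(8.99×10^9)(1.211e-6)/(0.0211) = 1.03×10^6 N/C.

|E| ≈ 1.03e6 N/C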